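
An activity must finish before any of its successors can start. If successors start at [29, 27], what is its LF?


LF = min of all successor start times
Successors start at: [29, 27]
LF = min(29, 27)
= 27


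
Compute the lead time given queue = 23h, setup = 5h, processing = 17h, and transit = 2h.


Lead time = queue + setup + processing + transit
= 23 + 5 + 17 + 2
= 47 hours


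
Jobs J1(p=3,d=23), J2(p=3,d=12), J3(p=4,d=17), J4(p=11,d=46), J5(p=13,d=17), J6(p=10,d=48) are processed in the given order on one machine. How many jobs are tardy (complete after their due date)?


Completion vs due date:
  J1: C=3, d=23 → on time
  J2: C=6, d=12 → on time
  J3: C=10, d=17 → on time
  J4: C=21, d=46 → on time
  J5: C=34, d=17 → TARDY
  J6: C=44, d=48 → on time
Tardy jobs: J5
Count = 1


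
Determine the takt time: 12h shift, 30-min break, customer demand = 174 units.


Available = 12×60 - 30 = 690 min
Takt time = 690 / 174
= 3.97 min/unit


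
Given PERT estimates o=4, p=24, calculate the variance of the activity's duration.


σ² = ((p - o) / 6)² = (p - o)² / 36
= (24 - 4)² / 36
= 20² / 36
= 400 / 36
= 11.1111


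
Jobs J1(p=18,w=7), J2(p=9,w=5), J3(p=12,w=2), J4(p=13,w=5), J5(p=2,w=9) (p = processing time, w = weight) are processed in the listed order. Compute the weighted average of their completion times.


Completion times:
  J1: C=18, w×C=7×18=126
  J2: C=27, w×C=5×27=135
  J3: C=39, w×C=2×39=78
  J4: C=52, w×C=5×52=260
  J5: C=54, w×C=9×54=486
Sum w×C = 1085
Sum w = 28
Weighted avg = 1085/28
= 38.75


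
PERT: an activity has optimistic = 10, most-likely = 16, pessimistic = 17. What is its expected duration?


te = (o + 4m + p) / 6
= (10 + 4×16 + 17) / 6
= (10 + 64 + 17) / 6
= 91 / 6
= 15.17


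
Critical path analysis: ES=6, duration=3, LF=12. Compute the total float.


EF = ES + duration = 6 + 3 = 9
LS = LF - duration = 12 - 3 = 9
Total Float = LF - EF = 12 - 9
(or LS - ES = 9 - 6)
= 3


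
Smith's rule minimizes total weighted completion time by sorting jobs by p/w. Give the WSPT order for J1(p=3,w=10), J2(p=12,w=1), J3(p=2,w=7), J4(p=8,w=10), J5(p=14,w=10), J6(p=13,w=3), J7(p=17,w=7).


WSPT (Smith's rule): sort by p/w ascending
  J3: p/w = 2/7 = 0.286
  J1: p/w = 3/10 = 0.300
  J4: p/w = 8/10 = 0.800
  J5: p/w = 14/10 = 1.400
  J7: p/w = 17/7 = 2.429
  J6: p/w = 13/3 = 4.333
  J2: p/w = 12/1 = 12.000
Order: J3 → J1 → J4 → J5 → J7 → J6 → J2


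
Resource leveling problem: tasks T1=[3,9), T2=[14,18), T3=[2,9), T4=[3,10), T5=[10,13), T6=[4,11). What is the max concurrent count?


Check each time point for overlaps:
  t=4: 4 tasks active (T1, T3, T4, T6)
Max concurrent = 4


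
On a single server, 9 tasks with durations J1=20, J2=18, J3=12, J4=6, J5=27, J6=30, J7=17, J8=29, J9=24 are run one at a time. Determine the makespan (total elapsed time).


Sequential makespan: sum all processing times
= 20 + 18 + 12 + 6 + 27 + 30 + 17 + 29 + 24
= 183 time units


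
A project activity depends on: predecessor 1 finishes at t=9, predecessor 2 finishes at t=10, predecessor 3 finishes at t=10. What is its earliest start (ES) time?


ES = max of all predecessor completion times
Predecessors: [9, 10, 10]
ES = max(9, 10, 10)
= 10


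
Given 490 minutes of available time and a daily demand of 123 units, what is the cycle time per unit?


Cycle time = available time / demand
= 490 / 123
= 3.98 min/unit


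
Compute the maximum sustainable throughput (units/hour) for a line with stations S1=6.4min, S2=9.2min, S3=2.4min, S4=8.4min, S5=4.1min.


Bottleneck = longest station time
Station times: [6.4, 9.2, 2.4, 8.4, 4.1]
Max = 9.2 min
Rate = 60 / 9.2
= 6.52 units/hour (bottleneck: 9.2min)


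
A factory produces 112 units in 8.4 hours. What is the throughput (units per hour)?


Throughput = units / time
= 112 / 8.4
= 13.3 units/hour


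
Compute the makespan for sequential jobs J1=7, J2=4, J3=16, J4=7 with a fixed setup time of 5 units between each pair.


Makespan = Σ processing + (n-1) × setup
= (7 + 4 + 16 + 7) + (4-1)×5
= 34 + 15
= 49 time units


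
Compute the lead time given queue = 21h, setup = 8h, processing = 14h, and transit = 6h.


Lead time = queue + setup + processing + transit
= 21 + 8 + 14 + 6
= 49 hours


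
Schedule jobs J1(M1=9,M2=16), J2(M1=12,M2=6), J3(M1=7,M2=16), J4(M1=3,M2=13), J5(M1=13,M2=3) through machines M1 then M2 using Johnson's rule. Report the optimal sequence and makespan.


Johnson's rule:
Group 1 (M1≤M2, sort by M1): ['J4', 'J3', 'J1']
Group 2 (M1>M2, sort desc M2): ['J2', 'J5']
Sequence: J4 → J3 → J1 → J2 → J5
Makespan calculation:
  J4: M1 done=3, M2 done=16
  J3: M1 done=10, M2 done=32
  J1: M1 done=19, M2 done=48
  J2: M1 done=31, M2 done=54
  J5: M1 done=44, M2 done=57
= Sequence: J4 → J3 → J1 → J2 → J5, Makespan: 57


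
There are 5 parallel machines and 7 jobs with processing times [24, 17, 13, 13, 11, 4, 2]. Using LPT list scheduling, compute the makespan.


Jobs (LPT sorted): [24, 17, 13, 13, 11, 4, 2]
Machines: 5
  J=24 → Machine 1 (load: 0+24=24)
  J=17 → Machine 2 (load: 0+17=17)
  J=13 → Machine 3 (load: 0+13=13)
  J=13 → Machine 4 (load: 0+13=13)
  J=11 → Machine 5 (load: 0+11=11)
  J=4 → Machine 5 (load: 11+4=15)
  J=2 → Machine 3 (load: 13+2=15)
Machine loads: [24, 17, 15, 13, 15]
Makespan = max = 24 time units


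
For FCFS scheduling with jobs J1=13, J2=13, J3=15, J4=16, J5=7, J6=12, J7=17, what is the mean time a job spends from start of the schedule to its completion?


Completion times:
  J1: completes at 13
  J2: completes at 26
  J3: completes at 41
  J4: completes at 57
  J5: completes at 64
  J6: completes at 76
  J7: completes at 93
Sum = 370
Average = 370/7
= 52.86


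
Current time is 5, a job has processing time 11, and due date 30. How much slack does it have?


Slack = due - current_time - processing
= 30 - 5 - 11
= 14


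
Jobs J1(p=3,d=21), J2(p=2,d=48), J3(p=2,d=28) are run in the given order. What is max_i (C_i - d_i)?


Lateness per job (L = C - d):
  J1: C=3, d=21, L=-18
  J2: C=5, d=48, L=-43
  J3: C=7, d=28, L=-21
Lmax = max(-18, -43, -21)
= -18


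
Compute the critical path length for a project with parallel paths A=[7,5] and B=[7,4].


Path A: 7 + 5 = 12
Path B: 7 + 4 = 11
Critical path = longest = max(12, 11)
= 12 (Path A)


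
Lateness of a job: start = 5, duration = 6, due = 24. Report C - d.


Completion = 5 + 6 = 11
Lateness = C - d = 11 - 24
= -13


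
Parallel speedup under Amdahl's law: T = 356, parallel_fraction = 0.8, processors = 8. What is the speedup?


Amdahl's law: T_p = T × ((1-p) + p/N)
= 356 × ((1-0.8) + 0.8/8)
= 356 × (0.20 + 0.1000)
= 356 × 0.3000
= 106.80
Speedup = 356/106.80
= 3.33×


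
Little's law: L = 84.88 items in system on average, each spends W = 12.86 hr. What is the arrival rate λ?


Little's law: L = λW → λ = L / W
= 84.88 / 12.86
= 6.60 per hour


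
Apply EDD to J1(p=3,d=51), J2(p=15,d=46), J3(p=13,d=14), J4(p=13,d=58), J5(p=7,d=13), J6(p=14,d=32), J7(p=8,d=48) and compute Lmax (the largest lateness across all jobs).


EDD order: J5 → J3 → J6 → J2 → J7 → J1 → J4
Completion and lateness:
  J5: C=7, d=13, L=7-13=-6
  J3: C=20, d=14, L=20-14=6
  J6: C=34, d=32, L=34-32=2
  J2: C=49, d=46, L=49-46=3
  J7: C=57, d=48, L=57-48=9
  J1: C=60, d=51, L=60-51=9
  J4: C=73, d=58, L=73-58=15
Lmax = max(-6, 6, 2, 3, 9, 9, 15)
= 15


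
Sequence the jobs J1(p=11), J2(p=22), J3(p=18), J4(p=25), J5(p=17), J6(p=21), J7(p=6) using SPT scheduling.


SPT: sort by shortest processing time
  J7: p=6
  J1: p=11
  J5: p=17
  J3: p=18
  J6: p=21
  J2: p=22
  J4: p=25
Order: J7 → J1 → J5 → J3 → J6 → J2 → J4


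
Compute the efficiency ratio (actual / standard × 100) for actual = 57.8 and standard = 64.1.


Efficiency = (actual / standard) × 100
= (57.8 / 64.1) × 100
= 90.2%


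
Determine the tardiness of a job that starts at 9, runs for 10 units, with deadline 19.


Completion = start + processing = 9 + 10 = 19
Tardiness = max(0, C - d) = max(0, 19 - 19)
= max(0, 0)
= 0


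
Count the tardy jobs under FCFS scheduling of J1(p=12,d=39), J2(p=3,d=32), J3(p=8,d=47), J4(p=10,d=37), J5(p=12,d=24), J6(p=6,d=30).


Completion vs due date:
  J1: C=12, d=39 → on time
  J2: C=15, d=32 → on time
  J3: C=23, d=47 → on time
  J4: C=33, d=37 → on time
  J5: C=45, d=24 → TARDY
  J6: C=51, d=30 → TARDY
Tardy jobs: J5, J6
Count = 2


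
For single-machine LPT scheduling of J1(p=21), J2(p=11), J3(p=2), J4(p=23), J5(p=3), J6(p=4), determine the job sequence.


LPT: sort by longest processing time first
  J4: p=23
  J1: p=21
  J2: p=11
  J6: p=4
  J5: p=3
  J3: p=2
Order: J4 → J1 → J2 → J6 → J5 → J3


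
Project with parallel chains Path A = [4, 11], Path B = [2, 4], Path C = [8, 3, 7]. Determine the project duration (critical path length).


Path A: 4 + 11 = 15
Path B: 2 + 4 = 6
Path C: 8 + 3 + 7 = 18
Critical path = longest = max(15, 6, 18)
= 18 (Path C)


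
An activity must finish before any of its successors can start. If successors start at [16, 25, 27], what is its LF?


LF = min of all successor start times
Successors start at: [16, 25, 27]
LF = min(16, 25, 27)
= 16


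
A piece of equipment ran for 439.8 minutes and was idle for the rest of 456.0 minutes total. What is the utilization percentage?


Utilization = busy / total × 100
= 439.8 / 456.0 × 100
= 96.4%


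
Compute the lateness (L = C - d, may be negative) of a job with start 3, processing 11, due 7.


Completion = 3 + 11 = 14
Lateness = C - d = 14 - 7
= 7


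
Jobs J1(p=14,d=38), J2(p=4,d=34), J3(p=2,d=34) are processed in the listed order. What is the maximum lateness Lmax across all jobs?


Lateness per job (L = C - d):
  J1: C=14, d=38, L=-24
  J2: C=18, d=34, L=-16
  J3: C=20, d=34, L=-14
Lmax = max(-24, -16, -14)
= -14


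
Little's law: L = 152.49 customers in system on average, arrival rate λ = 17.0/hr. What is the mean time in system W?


Little's law: L = λW → W = L / λ
= 152.49 / 17.0
= 8.97 hours


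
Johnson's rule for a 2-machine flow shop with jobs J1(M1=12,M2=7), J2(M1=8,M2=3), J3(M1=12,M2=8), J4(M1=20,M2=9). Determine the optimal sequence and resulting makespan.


Johnson's rule:
Group 1 (M1≤M2, sort by M1): []
Group 2 (M1>M2, sort desc M2): ['J4', 'J3', 'J1', 'J2']
Sequence: J4 → J3 → J1 → J2
Makespan calculation:
  J4: M1 done=20, M2 done=29
  J3: M1 done=32, M2 done=40
  J1: M1 done=44, M2 done=51
  J2: M1 done=52, M2 done=55
= Sequence: J4 → J3 → J1 → J2, Makespan: 55


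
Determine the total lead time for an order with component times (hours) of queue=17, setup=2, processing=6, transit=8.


Lead time = queue + setup + processing + transit
= 17 + 2 + 6 + 8
= 33 hours


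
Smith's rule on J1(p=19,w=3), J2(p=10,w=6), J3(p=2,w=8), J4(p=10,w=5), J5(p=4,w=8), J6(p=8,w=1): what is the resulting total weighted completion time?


WSPT order (by p/w): J3 → J5 → J2 → J4 → J1 → J6
  J3: C=2, w·C=8×2=16
  J5: C=6, w·C=8×6=48
  J2: C=16, w·C=6×16=96
  J4: C=26, w·C=5×26=130
  J1: C=45, w·C=3×45=135
  J6: C=53, w·C=1×53=53
Σ w·C = 478
= 478


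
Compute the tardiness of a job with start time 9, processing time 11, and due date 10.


Completion = start + processing = 9 + 11 = 20
Tardiness = max(0, C - d) = max(0, 20 - 10)
= max(0, 10)
= 10


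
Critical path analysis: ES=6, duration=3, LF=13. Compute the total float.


EF = ES + duration = 6 + 3 = 9
LS = LF - duration = 13 - 3 = 10
Total Float = LF - EF = 13 - 9
(or LS - ES = 10 - 6)
= 4


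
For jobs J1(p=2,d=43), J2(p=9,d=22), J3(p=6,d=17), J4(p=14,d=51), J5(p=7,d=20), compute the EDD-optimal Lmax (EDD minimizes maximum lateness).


EDD order: J3 → J5 → J2 → J1 → J4
Completion and lateness:
  J3: C=6, d=17, L=6-17=-11
  J5: C=13, d=20, L=13-20=-7
  J2: C=22, d=22, L=22-22=0
  J1: C=24, d=43, L=24-43=-19
  J4: C=38, d=51, L=38-51=-13
Lmax = max(-11, -7, 0, -19, -13)
= 0


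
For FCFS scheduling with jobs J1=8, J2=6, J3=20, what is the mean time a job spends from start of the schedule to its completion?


Completion times:
  J1: completes at 8
  J2: completes at 14
  J3: completes at 34
Sum = 56
Average = 56/3
= 18.67


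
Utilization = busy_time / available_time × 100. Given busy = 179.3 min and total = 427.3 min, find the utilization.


Utilization = busy / total × 100
= 179.3 / 427.3 × 100
= 42.0%


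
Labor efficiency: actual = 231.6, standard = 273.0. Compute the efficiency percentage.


Efficiency = (actual / standard) × 100
= (231.6 / 273.0) × 100
= 84.8%


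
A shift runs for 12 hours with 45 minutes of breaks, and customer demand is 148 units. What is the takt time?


Available = 12×60 - 45 = 675 min
Takt time = 675 / 148
= 4.56 min/unit


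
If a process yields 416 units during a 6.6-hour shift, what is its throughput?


Throughput = units / time
= 416 / 6.6
= 63.0 units/hour


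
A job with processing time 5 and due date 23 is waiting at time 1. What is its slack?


Slack = due - current_time - processing
= 23 - 1 - 5
= 17


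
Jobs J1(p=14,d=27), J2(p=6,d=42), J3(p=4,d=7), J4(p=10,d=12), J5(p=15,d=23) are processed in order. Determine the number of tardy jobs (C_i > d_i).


Completion vs due date:
  J1: C=14, d=27 → on time
  J2: C=20, d=42 → on time
  J3: C=24, d=7 → TARDY
  J4: C=34, d=12 → TARDY
  J5: C=49, d=23 → TARDY
Tardy jobs: J3, J4, J5
Count = 3


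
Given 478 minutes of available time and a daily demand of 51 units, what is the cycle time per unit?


Cycle time = available time / demand
= 478 / 51
= 9.37 min/unit


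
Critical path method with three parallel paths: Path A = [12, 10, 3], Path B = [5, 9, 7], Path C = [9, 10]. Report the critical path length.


Path A: 12 + 10 + 3 = 25
Path B: 5 + 9 + 7 = 21
Path C: 9 + 10 = 19
Critical path = longest = max(25, 21, 19)
= 25 (Path A)


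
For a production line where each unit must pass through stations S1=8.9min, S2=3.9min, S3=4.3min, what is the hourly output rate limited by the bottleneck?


Bottleneck = longest station time
Station times: [8.9, 3.9, 4.3]
Max = 8.9 min
Rate = 60 / 8.9
= 6.74 units/hour (bottleneck: 8.9min)


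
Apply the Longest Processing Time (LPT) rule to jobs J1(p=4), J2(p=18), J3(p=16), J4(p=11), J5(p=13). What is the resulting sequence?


LPT: sort by longest processing time first
  J2: p=18
  J3: p=16
  J5: p=13
  J4: p=11
  J1: p=4
Order: J2 → J3 → J5 → J4 → J1


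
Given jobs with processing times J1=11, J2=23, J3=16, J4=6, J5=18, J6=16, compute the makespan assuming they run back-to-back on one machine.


Sequential makespan: sum all processing times
= 11 + 23 + 16 + 6 + 18 + 16
= 90 time units


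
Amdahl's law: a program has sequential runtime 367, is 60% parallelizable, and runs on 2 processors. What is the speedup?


Amdahl's law: T_p = T × ((1-p) + p/N)
= 367 × ((1-0.6) + 0.6/2)
= 367 × (0.40 + 0.3000)
= 367 × 0.7000
= 256.90
Speedup = 367/256.90
= 1.43×


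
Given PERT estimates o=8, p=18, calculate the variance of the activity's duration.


σ² = ((p - o) / 6)² = (p - o)² / 36
= (18 - 8)² / 36
= 10² / 36
= 100 / 36
= 2.7778


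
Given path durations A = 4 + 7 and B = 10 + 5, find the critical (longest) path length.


Path A: 4 + 7 = 11
Path B: 10 + 5 = 15
Critical path = longest = max(11, 15)
= 15 (Path B)


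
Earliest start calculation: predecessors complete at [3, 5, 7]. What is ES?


ES = max of all predecessor completion times
Predecessors: [3, 5, 7]
ES = max(3, 5, 7)
= 7


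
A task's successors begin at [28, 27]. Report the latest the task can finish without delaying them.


LF = min of all successor start times
Successors start at: [28, 27]
LF = min(28, 27)
= 27


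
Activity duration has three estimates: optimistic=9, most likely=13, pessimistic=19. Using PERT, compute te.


te = (o + 4m + p) / 6
= (9 + 4×13 + 19) / 6
= (9 + 52 + 19) / 6
= 80 / 6
= 13.33


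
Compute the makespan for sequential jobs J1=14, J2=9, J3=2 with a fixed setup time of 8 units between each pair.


Makespan = Σ processing + (n-1) × setup
= (14 + 9 + 2) + (3-1)×8
= 25 + 16
= 41 time units


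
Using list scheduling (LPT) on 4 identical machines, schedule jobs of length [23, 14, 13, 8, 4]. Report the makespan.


Jobs (LPT sorted): [23, 14, 13, 8, 4]
Machines: 4
  J=23 → Machine 1 (load: 0+23=23)
  J=14 → Machine 2 (load: 0+14=14)
  J=13 → Machine 3 (load: 0+13=13)
  J=8 → Machine 4 (load: 0+8=8)
  J=4 → Machine 4 (load: 8+4=12)
Machine loads: [23, 14, 13, 12]
Makespan = max = 23 time units


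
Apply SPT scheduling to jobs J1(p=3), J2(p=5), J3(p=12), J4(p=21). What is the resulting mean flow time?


SPT order: J1 → J2 → J3 → J4
Completion times:
  J1: C=3
  J2: C=8
  J3: C=20
  J4: C=41
Sum = 72, n = 4
Mean flow = 72/4
= 18.00


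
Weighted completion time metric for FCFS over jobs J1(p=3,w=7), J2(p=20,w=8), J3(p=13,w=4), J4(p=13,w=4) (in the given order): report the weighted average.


Completion times:
  J1: C=3, w×C=7×3=21
  J2: C=23, w×C=8×23=184
  J3: C=36, w×C=4×36=144
  J4: C=49, w×C=4×49=196
Sum w×C = 545
Sum w = 23
Weighted avg = 545/23
= 23.70


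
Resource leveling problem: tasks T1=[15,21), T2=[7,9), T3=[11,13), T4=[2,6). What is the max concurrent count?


Check each time point for overlaps:
  t=2: 1 tasks active (T4)
Max concurrent = 1


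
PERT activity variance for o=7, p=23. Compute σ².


σ² = ((p - o) / 6)² = (p - o)² / 36
= (23 - 7)² / 36
= 16² / 36
= 256 / 36
= 7.1111


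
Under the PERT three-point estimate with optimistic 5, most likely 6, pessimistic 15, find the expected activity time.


te = (o + 4m + p) / 6
= (5 + 4×6 + 15) / 6
= (5 + 24 + 15) / 6
= 44 / 6
= 7.33


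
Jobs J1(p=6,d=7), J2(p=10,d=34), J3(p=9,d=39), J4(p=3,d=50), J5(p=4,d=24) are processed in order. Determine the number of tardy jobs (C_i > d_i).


Completion vs due date:
  J1: C=6, d=7 → on time
  J2: C=16, d=34 → on time
  J3: C=25, d=39 → on time
  J4: C=28, d=50 → on time
  J5: C=32, d=24 → TARDY
Tardy jobs: J5
Count = 1


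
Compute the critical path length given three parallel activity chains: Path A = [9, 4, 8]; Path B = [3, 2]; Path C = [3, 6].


Path A: 9 + 4 + 8 = 21
Path B: 3 + 2 = 5
Path C: 3 + 6 = 9
Critical path = longest = max(21, 5, 9)
= 21 (Path A)


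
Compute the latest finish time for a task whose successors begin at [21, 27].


LF = min of all successor start times
Successors start at: [21, 27]
LF = min(21, 27)
= 21


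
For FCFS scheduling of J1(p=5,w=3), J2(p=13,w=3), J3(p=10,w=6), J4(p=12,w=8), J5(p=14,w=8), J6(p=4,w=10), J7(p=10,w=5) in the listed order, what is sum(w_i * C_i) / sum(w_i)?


Completion times:
  J1: C=5, w×C=3×5=15
  J2: C=18, w×C=3×18=54
  J3: C=28, w×C=6×28=168
  J4: C=40, w×C=8×40=320
  J5: C=54, w×C=8×54=432
  J6: C=58, w×C=10×58=580
  J7: C=68, w×C=5×68=340
Sum w×C = 1909
Sum w = 43
Weighted avg = 1909/43
= 44.40


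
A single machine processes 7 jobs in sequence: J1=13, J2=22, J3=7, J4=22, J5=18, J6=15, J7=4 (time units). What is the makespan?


Sequential makespan: sum all processing times
= 13 + 22 + 7 + 22 + 18 + 15 + 4
= 101 time units


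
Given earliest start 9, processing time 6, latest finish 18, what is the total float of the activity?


EF = ES + duration = 9 + 6 = 15
LS = LF - duration = 18 - 6 = 12
Total Float = LF - EF = 18 - 15
(or LS - ES = 12 - 9)
= 3


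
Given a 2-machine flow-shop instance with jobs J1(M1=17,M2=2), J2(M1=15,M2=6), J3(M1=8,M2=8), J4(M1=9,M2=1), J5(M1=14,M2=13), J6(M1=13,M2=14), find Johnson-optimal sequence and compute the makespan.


Johnson's rule:
Group 1 (M1≤M2, sort by M1): ['J3', 'J6']
Group 2 (M1>M2, sort desc M2): ['J5', 'J2', 'J1', 'J4']
Sequence: J3 → J6 → J5 → J2 → J1 → J4
Makespan calculation:
  J3: M1 done=8, M2 done=16
  J6: M1 done=21, M2 done=35
  J5: M1 done=35, M2 done=48
  J2: M1 done=50, M2 done=56
  J1: M1 done=67, M2 done=69
  J4: M1 done=76, M2 done=77
= Sequence: J3 → J6 → J5 → J2 → J1 → J4, Makespan: 77


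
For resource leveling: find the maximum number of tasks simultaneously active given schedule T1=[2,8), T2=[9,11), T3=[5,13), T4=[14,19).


Check each time point for overlaps:
  t=5: 2 tasks active (T1, T3)
Max concurrent = 2


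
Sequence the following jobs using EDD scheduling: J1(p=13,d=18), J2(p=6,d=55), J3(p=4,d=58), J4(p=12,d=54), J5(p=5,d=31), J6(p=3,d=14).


EDD: sort by earliest due date
  J6: d=14, p=3
  J1: d=18, p=13
  J5: d=31, p=5
  J4: d=54, p=12
  J2: d=55, p=6
  J3: d=58, p=4
Order: J6 → J1 → J5 → J4 → J2 → J3


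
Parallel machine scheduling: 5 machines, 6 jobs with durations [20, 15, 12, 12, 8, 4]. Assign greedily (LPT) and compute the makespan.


Jobs (LPT sorted): [20, 15, 12, 12, 8, 4]
Machines: 5
  J=20 → Machine 1 (load: 0+20=20)
  J=15 → Machine 2 (load: 0+15=15)
  J=12 → Machine 3 (load: 0+12=12)
  J=12 → Machine 4 (load: 0+12=12)
  J=8 → Machine 5 (load: 0+8=8)
  J=4 → Machine 5 (load: 8+4=12)
Machine loads: [20, 15, 12, 12, 12]
Makespan = max = 20 time units


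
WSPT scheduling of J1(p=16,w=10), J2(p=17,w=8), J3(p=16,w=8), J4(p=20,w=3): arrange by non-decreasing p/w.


WSPT (Smith's rule): sort by p/w ascending
  J1: p/w = 16/10 = 1.600
  J3: p/w = 16/8 = 2.000
  J2: p/w = 17/8 = 2.125
  J4: p/w = 20/3 = 6.667
Order: J1 → J3 → J2 → J4


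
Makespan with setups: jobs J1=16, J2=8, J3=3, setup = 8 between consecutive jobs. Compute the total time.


Makespan = Σ processing + (n-1) × setup
= (16 + 8 + 3) + (3-1)×8
= 27 + 16
= 43 time units


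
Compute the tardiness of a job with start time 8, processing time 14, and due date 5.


Completion = start + processing = 8 + 14 = 22
Tardiness = max(0, C - d) = max(0, 22 - 5)
= max(0, 17)
= 17


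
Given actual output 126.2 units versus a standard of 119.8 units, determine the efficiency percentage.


Efficiency = (actual / standard) × 100
= (126.2 / 119.8) × 100
= 105.3%


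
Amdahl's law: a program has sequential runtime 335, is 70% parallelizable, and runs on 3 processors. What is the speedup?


Amdahl's law: T_p = T × ((1-p) + p/N)
= 335 × ((1-0.7) + 0.7/3)
= 335 × (0.30 + 0.2333)
= 335 × 0.5333
= 178.67
Speedup = 335/178.67
= 1.88×


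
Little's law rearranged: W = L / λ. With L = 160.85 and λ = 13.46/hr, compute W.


Little's law: L = λW → W = L / λ
= 160.85 / 13.46
= 11.95 hours


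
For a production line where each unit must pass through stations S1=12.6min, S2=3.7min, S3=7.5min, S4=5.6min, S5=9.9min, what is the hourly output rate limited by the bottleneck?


Bottleneck = longest station time
Station times: [12.6, 3.7, 7.5, 5.6, 9.9]
Max = 12.6 min
Rate = 60 / 12.6
= 4.76 units/hour (bottleneck: 12.6min)


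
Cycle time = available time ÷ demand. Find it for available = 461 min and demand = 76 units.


Cycle time = available time / demand
= 461 / 76
= 6.07 min/unit


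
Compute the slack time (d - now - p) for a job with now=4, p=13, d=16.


Slack = due - current_time - processing
= 16 - 4 - 13
= -1


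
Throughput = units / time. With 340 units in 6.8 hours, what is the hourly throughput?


Throughput = units / time
= 340 / 6.8
= 50.0 units/hour


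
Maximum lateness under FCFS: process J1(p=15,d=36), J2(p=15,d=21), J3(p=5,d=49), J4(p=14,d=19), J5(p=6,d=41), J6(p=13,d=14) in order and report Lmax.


Lateness per job (L = C - d):
  J1: C=15, d=36, L=-21
  J2: C=30, d=21, L=9
  J3: C=35, d=49, L=-14
  J4: C=49, d=19, L=30
  J5: C=55, d=41, L=14
  J6: C=68, d=14, L=54
Lmax = max(-21, 9, -14, 30, 14, 54)
= 54


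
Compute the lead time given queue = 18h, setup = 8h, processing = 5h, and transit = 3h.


Lead time = queue + setup + processing + transit
= 18 + 8 + 5 + 3
= 34 hours


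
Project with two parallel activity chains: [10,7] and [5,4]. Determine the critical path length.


Path A: 10 + 7 = 17
Path B: 5 + 4 = 9
Critical path = longest = max(17, 9)
= 17 (Path A)


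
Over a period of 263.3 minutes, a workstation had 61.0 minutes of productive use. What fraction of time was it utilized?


Utilization = busy / total × 100
= 61.0 / 263.3 × 100
= 23.2%


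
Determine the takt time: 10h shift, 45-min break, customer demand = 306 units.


Available = 10×60 - 45 = 555 min
Takt time = 555 / 306
= 1.81 min/unit


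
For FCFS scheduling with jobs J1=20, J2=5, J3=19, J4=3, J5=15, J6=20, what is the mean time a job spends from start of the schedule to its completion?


Completion times:
  J1: completes at 20
  J2: completes at 25
  J3: completes at 44
  J4: completes at 47
  J5: completes at 62
  J6: completes at 82
Sum = 280
Average = 280/6
= 46.67


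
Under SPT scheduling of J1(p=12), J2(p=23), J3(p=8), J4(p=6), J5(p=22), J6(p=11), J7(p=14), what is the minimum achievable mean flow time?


SPT order: J4 → J3 → J6 → J1 → J7 → J5 → J2
Completion times:
  J4: C=6
  J3: C=14
  J6: C=25
  J1: C=37
  J7: C=51
  J5: C=73
  J2: C=96
Sum = 302, n = 7
Mean flow = 302/7
= 43.14


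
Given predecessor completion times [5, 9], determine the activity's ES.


ES = max of all predecessor completion times
Predecessors: [5, 9]
ES = max(5, 9)
= 9


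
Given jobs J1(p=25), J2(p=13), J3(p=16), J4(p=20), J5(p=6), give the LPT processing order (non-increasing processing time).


LPT: sort by longest processing time first
  J1: p=25
  J4: p=20
  J3: p=16
  J2: p=13
  J5: p=6
Order: J1 → J4 → J3 → J2 → J5


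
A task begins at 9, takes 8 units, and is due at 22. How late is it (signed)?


Completion = 9 + 8 = 17
Lateness = C - d = 17 - 22
= -5


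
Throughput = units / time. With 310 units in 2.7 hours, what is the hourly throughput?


Throughput = units / time
= 310 / 2.7
= 114.8 units/hour


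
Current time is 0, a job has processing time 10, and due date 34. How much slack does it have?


Slack = due - current_time - processing
= 34 - 0 - 10
= 24


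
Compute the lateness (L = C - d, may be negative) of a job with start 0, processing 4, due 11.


Completion = 0 + 4 = 4
Lateness = C - d = 4 - 11
= -7


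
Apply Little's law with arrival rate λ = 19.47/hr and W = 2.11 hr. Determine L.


Little's law: L = λ × W
= 19.47 × 2.11
= 41.08


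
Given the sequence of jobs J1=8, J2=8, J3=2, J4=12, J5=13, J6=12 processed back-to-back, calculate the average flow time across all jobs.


Completion times:
  J1: completes at 8
  J2: completes at 16
  J3: completes at 18
  J4: completes at 30
  J5: completes at 43
  J6: completes at 55
Sum = 170
Average = 170/6
= 28.33


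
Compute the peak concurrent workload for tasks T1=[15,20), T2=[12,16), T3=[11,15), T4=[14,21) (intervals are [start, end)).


Check each time point for overlaps:
  t=14: 3 tasks active (T2, T3, T4)
Max concurrent = 3


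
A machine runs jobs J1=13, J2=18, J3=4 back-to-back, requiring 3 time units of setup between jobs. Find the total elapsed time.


Makespan = Σ processing + (n-1) × setup
= (13 + 18 + 4) + (3-1)×3
= 35 + 6
= 41 time units


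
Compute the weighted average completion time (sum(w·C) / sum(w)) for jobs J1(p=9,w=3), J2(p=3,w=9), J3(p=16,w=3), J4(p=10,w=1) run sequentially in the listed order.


Completion times:
  J1: C=9, w×C=3×9=27
  J2: C=12, w×C=9×12=108
  J3: C=28, w×C=3×28=84
  J4: C=38, w×C=1×38=38
Sum w×C = 257
Sum w = 16
Weighted avg = 257/16
= 16.06


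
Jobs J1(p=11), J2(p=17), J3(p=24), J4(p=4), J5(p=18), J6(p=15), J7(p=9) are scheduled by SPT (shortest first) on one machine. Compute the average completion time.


SPT order: J4 → J7 → J1 → J6 → J2 → J5 → J3
Completion times:
  J4: C=4
  J7: C=13
  J1: C=24
  J6: C=39
  J2: C=56
  J5: C=74
  J3: C=98
Sum = 308, n = 7
Mean flow = 308/7
= 44.00


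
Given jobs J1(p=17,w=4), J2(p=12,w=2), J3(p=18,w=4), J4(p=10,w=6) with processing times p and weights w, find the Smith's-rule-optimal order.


WSPT (Smith's rule): sort by p/w ascending
  J4: p/w = 10/6 = 1.667
  J1: p/w = 17/4 = 4.250
  J3: p/w = 18/4 = 4.500
  J2: p/w = 12/2 = 6.000
Order: J4 → J1 → J3 → J2


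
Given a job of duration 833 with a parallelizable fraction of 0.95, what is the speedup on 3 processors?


Amdahl's law: T_p = T × ((1-p) + p/N)
= 833 × ((1-0.95) + 0.95/3)
= 833 × (0.05 + 0.3167)
= 833 × 0.3667
= 305.43
Speedup = 833/305.43
= 2.73×


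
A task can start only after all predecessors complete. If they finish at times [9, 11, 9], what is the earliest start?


ES = max of all predecessor completion times
Predecessors: [9, 11, 9]
ES = max(9, 11, 9)
= 11


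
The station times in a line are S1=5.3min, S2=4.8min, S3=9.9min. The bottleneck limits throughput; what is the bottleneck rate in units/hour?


Bottleneck = longest station time
Station times: [5.3, 4.8, 9.9]
Max = 9.9 min
Rate = 60 / 9.9
= 6.06 units/hour (bottleneck: 9.9min)


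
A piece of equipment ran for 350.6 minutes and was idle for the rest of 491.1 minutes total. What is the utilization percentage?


Utilization = busy / total × 100
= 350.6 / 491.1 × 100
= 71.4%


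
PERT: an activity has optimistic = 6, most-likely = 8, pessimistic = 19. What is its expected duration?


te = (o + 4m + p) / 6
= (6 + 4×8 + 19) / 6
= (6 + 32 + 19) / 6
= 57 / 6
= 9.50


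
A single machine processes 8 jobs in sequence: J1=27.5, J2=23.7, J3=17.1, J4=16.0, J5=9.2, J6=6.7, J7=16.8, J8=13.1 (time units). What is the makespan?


Sequential makespan: sum all processing times
= 27.5 + 23.7 + 17.1 + 16.0 + 9.2 + 6.7 + 16.8 + 13.1
= 130.1 time units


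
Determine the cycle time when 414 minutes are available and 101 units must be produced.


Cycle time = available time / demand
= 414 / 101
= 4.10 min/unit


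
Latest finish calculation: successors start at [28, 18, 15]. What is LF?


LF = min of all successor start times
Successors start at: [28, 18, 15]
LF = min(28, 18, 15)
= 15


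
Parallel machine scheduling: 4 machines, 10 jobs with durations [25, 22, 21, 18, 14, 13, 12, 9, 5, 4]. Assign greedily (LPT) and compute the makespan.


Jobs (LPT sorted): [25, 22, 21, 18, 14, 13, 12, 9, 5, 4]
Machines: 4
  J=25 → Machine 1 (load: 0+25=25)
  J=22 → Machine 2 (load: 0+22=22)
  J=21 → Machine 3 (load: 0+21=21)
  J=18 → Machine 4 (load: 0+18=18)
  J=14 → Machine 4 (load: 18+14=32)
  J=13 → Machine 3 (load: 21+13=34)
  J=12 → Machine 2 (load: 22+12=34)
  J=9 → Machine 1 (load: 25+9=34)
  J=5 → Machine 4 (load: 32+5=37)
  J=4 → Machine 1 (load: 34+4=38)
Machine loads: [38, 34, 34, 37]
Makespan = max = 38 time units


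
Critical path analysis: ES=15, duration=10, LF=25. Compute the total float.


EF = ES + duration = 15 + 10 = 25
LS = LF - duration = 25 - 10 = 15
Total Float = LF - EF = 25 - 25
(or LS - ES = 15 - 15)
= 0


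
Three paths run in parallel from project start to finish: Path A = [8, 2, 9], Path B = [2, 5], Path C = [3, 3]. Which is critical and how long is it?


Path A: 8 + 2 + 9 = 19
Path B: 2 + 5 = 7
Path C: 3 + 3 = 6
Critical path = longest = max(19, 7, 6)
= 19 (Path A)


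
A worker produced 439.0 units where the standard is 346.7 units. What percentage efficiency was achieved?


Efficiency = (actual / standard) × 100
= (439.0 / 346.7) × 100
= 126.6%


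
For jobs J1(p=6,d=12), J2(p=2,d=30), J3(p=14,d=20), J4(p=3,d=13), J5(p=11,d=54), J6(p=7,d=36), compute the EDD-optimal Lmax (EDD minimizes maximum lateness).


EDD order: J1 → J4 → J3 → J2 → J6 → J5
Completion and lateness:
  J1: C=6, d=12, L=6-12=-6
  J4: C=9, d=13, L=9-13=-4
  J3: C=23, d=20, L=23-20=3
  J2: C=25, d=30, L=25-30=-5
  J6: C=32, d=36, L=32-36=-4
  J5: C=43, d=54, L=43-54=-11
Lmax = max(-6, -4, 3, -5, -4, -11)
= 3


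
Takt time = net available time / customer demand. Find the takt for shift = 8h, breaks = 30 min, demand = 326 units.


Available = 8×60 - 30 = 450 min
Takt time = 450 / 326
= 1.38 min/unit


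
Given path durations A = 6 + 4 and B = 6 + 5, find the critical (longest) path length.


Path A: 6 + 4 = 10
Path B: 6 + 5 = 11
Critical path = longest = max(10, 11)
= 11 (Path B)


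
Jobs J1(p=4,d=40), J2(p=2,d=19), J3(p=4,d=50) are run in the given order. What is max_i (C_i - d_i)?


Lateness per job (L = C - d):
  J1: C=4, d=40, L=-36
  J2: C=6, d=19, L=-13
  J3: C=10, d=50, L=-40
Lmax = max(-36, -13, -40)
= -13


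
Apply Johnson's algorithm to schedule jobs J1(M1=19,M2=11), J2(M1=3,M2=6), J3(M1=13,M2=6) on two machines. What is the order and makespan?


Johnson's rule:
Group 1 (M1≤M2, sort by M1): ['J2']
Group 2 (M1>M2, sort desc M2): ['J1', 'J3']
Sequence: J2 → J1 → J3
Makespan calculation:
  J2: M1 done=3, M2 done=9
  J1: M1 done=22, M2 done=33
  J3: M1 done=35, M2 done=41
= Sequence: J2 → J1 → J3, Makespan: 41


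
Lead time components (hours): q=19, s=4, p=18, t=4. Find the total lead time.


Lead time = queue + setup + processing + transit
= 19 + 4 + 18 + 4
= 45 hours


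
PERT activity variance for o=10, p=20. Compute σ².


σ² = ((p - o) / 6)² = (p - o)² / 36
= (20 - 10)² / 36
= 10² / 36
= 100 / 36
= 2.7778


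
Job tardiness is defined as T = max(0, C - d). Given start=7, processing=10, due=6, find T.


Completion = start + processing = 7 + 10 = 17
Tardiness = max(0, C - d) = max(0, 17 - 6)
= max(0, 11)
= 11


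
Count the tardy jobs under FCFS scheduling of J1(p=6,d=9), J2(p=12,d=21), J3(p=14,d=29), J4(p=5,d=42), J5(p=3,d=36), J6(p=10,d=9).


Completion vs due date:
  J1: C=6, d=9 → on time
  J2: C=18, d=21 → on time
  J3: C=32, d=29 → TARDY
  J4: C=37, d=42 → on time
  J5: C=40, d=36 → TARDY
  J6: C=50, d=9 → TARDY
Tardy jobs: J3, J5, J6
Count = 3


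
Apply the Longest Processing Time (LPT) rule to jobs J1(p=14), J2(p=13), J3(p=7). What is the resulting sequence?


LPT: sort by longest processing time first
  J1: p=14
  J2: p=13
  J3: p=7
Order: J1 → J2 → J3


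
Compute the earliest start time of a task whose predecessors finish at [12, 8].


ES = max of all predecessor completion times
Predecessors: [12, 8]
ES = max(12, 8)
= 12


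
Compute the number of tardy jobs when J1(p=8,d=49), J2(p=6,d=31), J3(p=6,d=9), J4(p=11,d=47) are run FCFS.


Completion vs due date:
  J1: C=8, d=49 → on time
  J2: C=14, d=31 → on time
  J3: C=20, d=9 → TARDY
  J4: C=31, d=47 → on time
Tardy jobs: J3
Count = 1


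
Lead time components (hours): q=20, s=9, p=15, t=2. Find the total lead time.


Lead time = queue + setup + processing + transit
= 20 + 9 + 15 + 2
= 46 hours


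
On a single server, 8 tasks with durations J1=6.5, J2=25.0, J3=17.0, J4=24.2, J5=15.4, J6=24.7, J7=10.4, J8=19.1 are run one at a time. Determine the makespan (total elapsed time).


Sequential makespan: sum all processing times
= 6.5 + 25.0 + 17.0 + 24.2 + 15.4 + 24.7 + 10.4 + 19.1
= 142.3 time units


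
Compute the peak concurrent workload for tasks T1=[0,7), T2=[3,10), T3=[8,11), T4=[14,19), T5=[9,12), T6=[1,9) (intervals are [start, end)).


Check each time point for overlaps:
  t=3: 3 tasks active (T1, T2, T6)
Max concurrent = 3


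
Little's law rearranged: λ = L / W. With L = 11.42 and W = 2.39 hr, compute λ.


Little's law: L = λW → λ = L / W
= 11.42 / 2.39
= 4.78 per hour


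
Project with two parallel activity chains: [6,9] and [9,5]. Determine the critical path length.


Path A: 6 + 9 = 15
Path B: 9 + 5 = 14
Critical path = longest = max(15, 14)
= 15 (Path A)


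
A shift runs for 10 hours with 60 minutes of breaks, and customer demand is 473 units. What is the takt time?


Available = 10×60 - 60 = 540 min
Takt time = 540 / 473
= 1.14 min/unit


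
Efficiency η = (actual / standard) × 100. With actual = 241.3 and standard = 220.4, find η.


Efficiency = (actual / standard) × 100
= (241.3 / 220.4) × 100
= 109.5%


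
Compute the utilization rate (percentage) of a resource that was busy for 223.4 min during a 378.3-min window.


Utilization = busy / total × 100
= 223.4 / 378.3 × 100
= 59.1%


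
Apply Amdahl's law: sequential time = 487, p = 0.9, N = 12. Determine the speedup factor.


Amdahl's law: T_p = T × ((1-p) + p/N)
= 487 × ((1-0.9) + 0.9/12)
= 487 × (0.10 + 0.0750)
= 487 × 0.1750
= 85.22
Speedup = 487/85.22
= 5.71×


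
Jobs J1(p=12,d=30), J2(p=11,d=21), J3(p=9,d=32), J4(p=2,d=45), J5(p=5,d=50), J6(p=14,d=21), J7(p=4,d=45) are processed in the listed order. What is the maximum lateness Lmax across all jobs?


Lateness per job (L = C - d):
  J1: C=12, d=30, L=-18
  J2: C=23, d=21, L=2
  J3: C=32, d=32, L=0
  J4: C=34, d=45, L=-11
  J5: C=39, d=50, L=-11
  J6: C=53, d=21, L=32
  J7: C=57, d=45, L=12
Lmax = max(-18, 2, 0, -11, -11, 32, 12)
= 32


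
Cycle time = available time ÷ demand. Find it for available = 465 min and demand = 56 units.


Cycle time = available time / demand
= 465 / 56
= 8.30 min/unit


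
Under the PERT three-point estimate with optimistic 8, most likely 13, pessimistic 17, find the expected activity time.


te = (o + 4m + p) / 6
= (8 + 4×13 + 17) / 6
= (8 + 52 + 17) / 6
= 77 / 6
= 12.83


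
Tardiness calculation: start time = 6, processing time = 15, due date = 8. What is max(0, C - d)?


Completion = start + processing = 6 + 15 = 21
Tardiness = max(0, C - d) = max(0, 21 - 8)
= max(0, 13)
= 13


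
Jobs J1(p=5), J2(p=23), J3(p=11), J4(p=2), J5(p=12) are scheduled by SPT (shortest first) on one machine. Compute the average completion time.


SPT order: J4 → J1 → J3 → J5 → J2
Completion times:
  J4: C=2
  J1: C=7
  J3: C=18
  J5: C=30
  J2: C=53
Sum = 110, n = 5
Mean flow = 110/5
= 22.00


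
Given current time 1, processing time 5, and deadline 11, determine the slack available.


Slack = due - current_time - processing
= 11 - 1 - 5
= 5


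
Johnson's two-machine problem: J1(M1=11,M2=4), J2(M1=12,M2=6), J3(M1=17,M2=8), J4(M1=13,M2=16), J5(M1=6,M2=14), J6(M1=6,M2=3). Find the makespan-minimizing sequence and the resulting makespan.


Johnson's rule:
Group 1 (M1≤M2, sort by M1): ['J5', 'J4']
Group 2 (M1>M2, sort desc M2): ['J3', 'J2', 'J1', 'J6']
Sequence: J5 → J4 → J3 → J2 → J1 → J6
Makespan calculation:
  J5: M1 done=6, M2 done=20
  J4: M1 done=19, M2 done=36
  J3: M1 done=36, M2 done=44
  J2: M1 done=48, M2 done=54
  J1: M1 done=59, M2 done=63
  J6: M1 done=65, M2 done=68
= Sequence: J5 → J4 → J3 → J2 → J1 → J6, Makespan: 68


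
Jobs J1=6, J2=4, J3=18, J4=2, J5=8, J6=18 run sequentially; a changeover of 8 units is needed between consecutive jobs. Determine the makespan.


Makespan = Σ processing + (n-1) × setup
= (6 + 4 + 18 + 2 + 8 + 18) + (6-1)×8
= 56 + 40
= 96 time units


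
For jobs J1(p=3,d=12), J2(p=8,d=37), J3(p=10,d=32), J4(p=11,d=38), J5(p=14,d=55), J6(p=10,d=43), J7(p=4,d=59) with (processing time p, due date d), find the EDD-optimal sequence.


EDD: sort by earliest due date
  J1: d=12, p=3
  J3: d=32, p=10
  J2: d=37, p=8
  J4: d=38, p=11
  J6: d=43, p=10
  J5: d=55, p=14
  J7: d=59, p=4
Order: J1 → J3 → J2 → J4 → J6 → J5 → J7


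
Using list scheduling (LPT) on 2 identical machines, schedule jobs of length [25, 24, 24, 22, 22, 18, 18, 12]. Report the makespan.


Jobs (LPT sorted): [25, 24, 24, 22, 22, 18, 18, 12]
Machines: 2
  J=25 → Machine 1 (load: 0+25=25)
  J=24 → Machine 2 (load: 0+24=24)
  J=24 → Machine 2 (load: 24+24=48)
  J=22 → Machine 1 (load: 25+22=47)
  J=22 → Machine 1 (load: 47+22=69)
  J=18 → Machine 2 (load: 48+18=66)
  J=18 → Machine 2 (load: 66+18=84)
  J=12 → Machine 1 (load: 69+12=81)
Machine loads: [81, 84]
Makespan = max = 84 time units
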